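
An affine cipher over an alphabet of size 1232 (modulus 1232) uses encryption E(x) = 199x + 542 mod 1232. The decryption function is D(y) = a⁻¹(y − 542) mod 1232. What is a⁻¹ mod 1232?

gcd(1232, 199) by repeated division:
1232 = 6×199 + 38
199 = 5×38 + 9
38 = 4×9 + 2
9 = 4×2 + 1
2 = 2×1 + 0
gcd = 1, so the inverse exists. Back-substitute:
1 = 9 − 4·2
1 = −4·38 + 17·9
1 = 17·199 − 89·38
1 = −89·1232 + 551·199
So 199·551 ≡ 1 (mod 1232).

551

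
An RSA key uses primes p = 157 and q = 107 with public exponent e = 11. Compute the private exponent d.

φ(n) = (p−1)(q−1) = 156·106 = 16536.
Need d with 11·d ≡ 1 (mod 16536). Apply the extended Euclidean algorithm:
16536 = 1503·11 + 3
11 = 3·3 + 2
3 = 1·2 + 1
2 = 2·1 + 0
Back-substitute:
1 = 3 − 2
1 = −11 + 4·3
1 = 4·16536 − 6013·11
So 11·(-6013) ≡ 1 (mod 16536), hence d ≡ -6013 ≡ 10523 (mod 16536).

10523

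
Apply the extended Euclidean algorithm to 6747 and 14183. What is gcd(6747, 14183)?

13

Apply Euclid's algorithm to 14183 and 6747:
14183 = 2×6747 + 689
6747 = 9×689 + 546
689 = 1×546 + 143
546 = 3×143 + 117
143 = 1×117 + 26
117 = 4×26 + 13
26 = 2×13 + 0
gcd(6747, 14183) = 13.
Working backward:
13 = 117 − 4·26
13 = −4·143 + 5·117
13 = 5·546 − 19·143
13 = −19·689 + 24·546
13 = 24·6747 − 235·689
13 = −235·14183 + 494·6747
So 13 = (-235)·14183 + (494)·6747.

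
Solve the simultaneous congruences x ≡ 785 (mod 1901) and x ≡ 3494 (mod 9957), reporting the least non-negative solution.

11543657

Write x = 785 + 1901·k. Then 1901·k ≡ 3494 − 785 ≡ 2709 (mod 9957).
Need 1901⁻¹ mod 9957. Extended Euclid on (9957, 1901):
9957 = 5*1901 + 452
1901 = 4*452 + 93
452 = 4*93 + 80
93 = 1*80 + 13
80 = 6*13 + 2
13 = 6*2 + 1
2 = 2*1 + 0
Back-substitute:
1 = 13 − 6·2
1 = −6·80 + 37·13
1 = 37·93 − 43·80
1 = −43·452 + 209·93
1 = 209·1901 − 879·452
1 = −879·9957 + 4604·1901
1901⁻¹ ≡ 4604 (mod 9957), so k ≡ 4604·2709 ≡ 6072 (mod 9957).
x = 785 + 1901·6072 = 11543657.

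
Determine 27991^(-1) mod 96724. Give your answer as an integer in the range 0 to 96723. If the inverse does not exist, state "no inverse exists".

Run Euclid on (96724, 27991):
96724 = 3*27991 + 12751
27991 = 2*12751 + 2489
12751 = 5*2489 + 306
2489 = 8*306 + 41
306 = 7*41 + 19
41 = 2*19 + 3
19 = 6*3 + 1
3 = 3*1 + 0
Since gcd(27991, 96724) = 1, back-substitute to write 1 as a combination:
1 = 19 − 6·3
1 = −6·41 + 13·19
1 = 13·306 − 97·41
1 = −97·2489 + 789·306
1 = 789·12751 − 4042·2489
1 = −4042·27991 + 8873·12751
1 = 8873·96724 − 30661·27991
Thus 27991·(-30661) ≡ 1 (mod 96724); reducing, -30661 mod 96724 = 66063.

66063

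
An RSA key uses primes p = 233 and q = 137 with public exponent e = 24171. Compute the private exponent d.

15107

φ(n) = (p−1)(q−1) = 232·136 = 31552.
Need d with 24171·d ≡ 1 (mod 31552). Apply the extended Euclidean algorithm:
31552 = 1*24171 + 7381
24171 = 3*7381 + 2028
7381 = 3*2028 + 1297
2028 = 1*1297 + 731
1297 = 1*731 + 566
731 = 1*566 + 165
566 = 3*165 + 71
165 = 2*71 + 23
71 = 3*23 + 2
23 = 11*2 + 1
2 = 2*1 + 0
Back-substitute:
1 = 23 − 11·2
1 = −11·71 + 34·23
1 = 34·165 − 79·71
1 = −79·566 + 271·165
1 = 271·731 − 350·566
1 = −350·1297 + 621·731
1 = 621·2028 − 971·1297
1 = −971·7381 + 3534·2028
1 = 3534·24171 − 11573·7381
1 = −11573·31552 + 15107·24171
So 24171·15107 ≡ 1 (mod 31552), hence d = 15107.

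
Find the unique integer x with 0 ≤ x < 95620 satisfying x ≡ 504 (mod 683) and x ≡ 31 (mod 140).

47631

Write x = 504 + 683·k. Then 683·k ≡ 31 − 504 ≡ 87 (mod 140).
Need 683⁻¹ mod 140. Extended Euclid on (140, 123):
140 = 1*123 + 17
123 = 7*17 + 4
17 = 4*4 + 1
4 = 4*1 + 0
Back-substitute:
1 = 17 − 4·4
1 = −4·123 + 29·17
1 = 29·140 − 33·123
683⁻¹ ≡ 107 (mod 140), so k ≡ 107·87 ≡ 69 (mod 140).
x = 504 + 683·69 = 47631.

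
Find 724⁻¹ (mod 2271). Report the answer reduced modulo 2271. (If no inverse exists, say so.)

Apply the Euclidean algorithm to 2271 and 724:
2271 = 3·724 + 99
724 = 7·99 + 31
99 = 3·31 + 6
31 = 5·6 + 1
6 = 6·1 + 0
The gcd is 1. Working backward:
1 = 31 − 5·6
1 = −5·99 + 16·31
1 = 16·724 − 117·99
1 = −117·2271 + 367·724
So 724·367 ≡ 1 (mod 2271).

367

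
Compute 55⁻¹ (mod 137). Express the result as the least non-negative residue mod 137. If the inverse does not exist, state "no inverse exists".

Extended Euclidean algorithm:
137 = 2×55 + 27
55 = 2×27 + 1
27 = 27×1 + 0
The gcd is 1. Working backward:
1 = 55 − 2·27
1 = −2·137 + 5·55
So 55·5 ≡ 1 (mod 137).

5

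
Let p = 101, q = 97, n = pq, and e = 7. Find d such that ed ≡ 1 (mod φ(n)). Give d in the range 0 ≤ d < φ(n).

φ(n) = (p−1)(q−1) = 100·96 = 9600.
Need d with 7·d ≡ 1 (mod 9600). Apply the extended Euclidean algorithm:
9600 = 1371·7 + 3
7 = 2·3 + 1
3 = 3·1 + 0
Back-substitute:
1 = 7 − 2·3
1 = −2·9600 + 2743·7
So 7·2743 ≡ 1 (mod 9600), hence d = 2743.

2743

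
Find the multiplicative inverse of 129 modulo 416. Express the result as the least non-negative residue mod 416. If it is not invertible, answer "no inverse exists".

129

Apply the Euclidean algorithm to 416 and 129:
416 = 3×129 + 29
129 = 4×29 + 13
29 = 2×13 + 3
13 = 4×3 + 1
3 = 3×1 + 0
gcd = 1, so the inverse exists. Back-substitute:
1 = 13 − 4·3
1 = −4·29 + 9·13
1 = 9·129 − 40·29
1 = −40·416 + 129·129
So 129·129 ≡ 1 (mod 416).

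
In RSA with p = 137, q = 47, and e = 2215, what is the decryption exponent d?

1367

φ(n) = (p−1)(q−1) = 136·46 = 6256.
Need d with 2215·d ≡ 1 (mod 6256). Apply the extended Euclidean algorithm:
6256 = 2*2215 + 1826
2215 = 1*1826 + 389
1826 = 4*389 + 270
389 = 1*270 + 119
270 = 2*119 + 32
119 = 3*32 + 23
32 = 1*23 + 9
23 = 2*9 + 5
9 = 1*5 + 4
5 = 1*4 + 1
4 = 4*1 + 0
Back-substitute:
1 = 5 − 4
1 = −9 + 2·5
1 = 2·23 − 5·9
1 = −5·32 + 7·23
1 = 7·119 − 26·32
1 = −26·270 + 59·119
1 = 59·389 − 85·270
1 = −85·1826 + 399·389
1 = 399·2215 − 484·1826
1 = −484·6256 + 1367·2215
So 2215·1367 ≡ 1 (mod 6256), hence d = 1367.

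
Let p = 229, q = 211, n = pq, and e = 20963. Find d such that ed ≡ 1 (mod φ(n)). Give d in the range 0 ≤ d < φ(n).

23747

φ(n) = (p−1)(q−1) = 228·210 = 47880.
Need d with 20963·d ≡ 1 (mod 47880). Apply the extended Euclidean algorithm:
47880 = 2×20963 + 5954
20963 = 3×5954 + 3101
5954 = 1×3101 + 2853
3101 = 1×2853 + 248
2853 = 11×248 + 125
248 = 1×125 + 123
125 = 1×123 + 2
123 = 61×2 + 1
2 = 2×1 + 0
Back-substitute:
1 = 123 − 61·2
1 = −61·125 + 62·123
1 = 62·248 − 123·125
1 = −123·2853 + 1415·248
1 = 1415·3101 − 1538·2853
1 = −1538·5954 + 2953·3101
1 = 2953·20963 − 10397·5954
1 = −10397·47880 + 23747·20963
So 20963·23747 ≡ 1 (mod 47880), hence d = 23747.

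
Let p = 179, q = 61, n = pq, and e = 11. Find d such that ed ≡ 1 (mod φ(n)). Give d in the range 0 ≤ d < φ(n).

φ(n) = (p−1)(q−1) = 178·60 = 10680.
Need d with 11·d ≡ 1 (mod 10680). Apply the extended Euclidean algorithm:
10680 = 970×11 + 10
11 = 1×10 + 1
10 = 10×1 + 0
Back-substitute:
1 = 11 − 10
1 = −10680 + 971·11
So 11·971 ≡ 1 (mod 10680), hence d = 971.

971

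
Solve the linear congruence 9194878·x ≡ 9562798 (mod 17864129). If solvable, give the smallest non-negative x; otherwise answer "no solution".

First find gcd(9194878, 17864129):
17864129 = 1*9194878 + 8669251
9194878 = 1*8669251 + 525627
8669251 = 16*525627 + 259219
525627 = 2*259219 + 7189
259219 = 36*7189 + 415
7189 = 17*415 + 134
415 = 3*134 + 13
134 = 10*13 + 4
13 = 3*4 + 1
4 = 4*1 + 0
gcd = 1, so a unique solution mod 17864129 exists.
Back-substitute for the Bézout coefficients:
1 = 13 − 3·4
1 = −3·134 + 31·13
1 = 31·415 − 96·134
1 = −96·7189 + 1663·415
1 = 1663·259219 − 59964·7189
1 = −59964·525627 + 121591·259219
1 = 121591·8669251 − 2005420·525627
1 = −2005420·9194878 + 2127011·8669251
1 = 2127011·17864129 − 4132431·9194878
So 9194878·(-4132431) ≡ 1 (mod 17864129), giving 9194878⁻¹ ≡ 13731698.
x ≡ 9194878⁻¹·9562798 ≡ 13731698·9562798 ≡ 12005671 (mod 17864129).

12005671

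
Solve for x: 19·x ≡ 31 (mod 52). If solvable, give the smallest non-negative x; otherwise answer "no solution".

First find gcd(19, 52):
52 = 2·19 + 14
19 = 1·14 + 5
14 = 2·5 + 4
5 = 1·4 + 1
4 = 4·1 + 0
gcd = 1, so a unique solution mod 52 exists.
Back-substitute for the Bézout coefficients:
1 = 5 − 4
1 = −14 + 3·5
1 = 3·19 − 4·14
1 = −4·52 + 11·19
So 19·(11) ≡ 1 (mod 52), giving 19⁻¹ ≡ 11.
x ≡ 19⁻¹·31 ≡ 11·31 ≡ 29 (mod 52).

29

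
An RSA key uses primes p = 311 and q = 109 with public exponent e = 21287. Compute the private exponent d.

φ(n) = (p−1)(q−1) = 310·108 = 33480.
Need d with 21287·d ≡ 1 (mod 33480). Apply the extended Euclidean algorithm:
33480 = 1×21287 + 12193
21287 = 1×12193 + 9094
12193 = 1×9094 + 3099
9094 = 2×3099 + 2896
3099 = 1×2896 + 203
2896 = 14×203 + 54
203 = 3×54 + 41
54 = 1×41 + 13
41 = 3×13 + 2
13 = 6×2 + 1
2 = 2×1 + 0
Back-substitute:
1 = 13 − 6·2
1 = −6·41 + 19·13
1 = 19·54 − 25·41
1 = −25·203 + 94·54
1 = 94·2896 − 1341·203
1 = −1341·3099 + 1435·2896
1 = 1435·9094 − 4211·3099
1 = −4211·12193 + 5646·9094
1 = 5646·21287 − 9857·12193
1 = −9857·33480 + 15503·21287
So 21287·15503 ≡ 1 (mod 33480), hence d = 15503.

15503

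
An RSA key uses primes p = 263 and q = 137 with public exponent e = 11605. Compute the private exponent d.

13869

φ(n) = (p−1)(q−1) = 262·136 = 35632.
Need d with 11605·d ≡ 1 (mod 35632). Apply the extended Euclidean algorithm:
35632 = 3×11605 + 817
11605 = 14×817 + 167
817 = 4×167 + 149
167 = 1×149 + 18
149 = 8×18 + 5
18 = 3×5 + 3
5 = 1×3 + 2
3 = 1×2 + 1
2 = 2×1 + 0
Back-substitute:
1 = 3 − 2
1 = −5 + 2·3
1 = 2·18 − 7·5
1 = −7·149 + 58·18
1 = 58·167 − 65·149
1 = −65·817 + 318·167
1 = 318·11605 − 4517·817
1 = −4517·35632 + 13869·11605
So 11605·13869 ≡ 1 (mod 35632), hence d = 13869.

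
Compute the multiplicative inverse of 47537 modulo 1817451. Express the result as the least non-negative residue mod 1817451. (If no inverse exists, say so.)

gcd(1817451, 47537) by repeated division:
1817451 = 38*47537 + 11045
47537 = 4*11045 + 3357
11045 = 3*3357 + 974
3357 = 3*974 + 435
974 = 2*435 + 104
435 = 4*104 + 19
104 = 5*19 + 9
19 = 2*9 + 1
9 = 9*1 + 0
gcd = 1, so the inverse exists. Back-substitute:
1 = 19 − 2·9
1 = −2·104 + 11·19
1 = 11·435 − 46·104
1 = −46·974 + 103·435
1 = 103·3357 − 355·974
1 = −355·11045 + 1168·3357
1 = 1168·47537 − 5027·11045
1 = −5027·1817451 + 192194·47537
So 47537·192194 ≡ 1 (mod 1817451).

192194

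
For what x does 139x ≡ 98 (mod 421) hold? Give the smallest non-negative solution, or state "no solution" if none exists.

137

First find gcd(139, 421):
421 = 3·139 + 4
139 = 34·4 + 3
4 = 1·3 + 1
3 = 3·1 + 0
gcd = 1, so a unique solution mod 421 exists.
Back-substitute for the Bézout coefficients:
1 = 4 − 3
1 = −139 + 35·4
1 = 35·421 − 106·139
So 139·(-106) ≡ 1 (mod 421), giving 139⁻¹ ≡ 315.
x ≡ 139⁻¹·98 ≡ 315·98 ≡ 137 (mod 421).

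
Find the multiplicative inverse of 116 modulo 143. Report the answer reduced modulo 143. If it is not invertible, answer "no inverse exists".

Run Euclid on (143, 116):
143 = 1×116 + 27
116 = 4×27 + 8
27 = 3×8 + 3
8 = 2×3 + 2
3 = 1×2 + 1
2 = 2×1 + 0
Since gcd(116, 143) = 1, back-substitute to write 1 as a combination:
1 = 3 − 2
1 = −8 + 3·3
1 = 3·27 − 10·8
1 = −10·116 + 43·27
1 = 43·143 − 53·116
Hence 116⁻¹ ≡ -53 ≡ 90 (mod 143).

90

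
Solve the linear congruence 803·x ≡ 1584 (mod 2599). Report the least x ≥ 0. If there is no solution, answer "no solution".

358

First find gcd(803, 2599):
2599 = 3·803 + 190
803 = 4·190 + 43
190 = 4·43 + 18
43 = 2·18 + 7
18 = 2·7 + 4
7 = 1·4 + 3
4 = 1·3 + 1
3 = 3·1 + 0
gcd = 1, so a unique solution mod 2599 exists.
Back-substitute for the Bézout coefficients:
1 = 4 − 3
1 = −7 + 2·4
1 = 2·18 − 5·7
1 = −5·43 + 12·18
1 = 12·190 − 53·43
1 = −53·803 + 224·190
1 = 224·2599 − 725·803
So 803·(-725) ≡ 1 (mod 2599), giving 803⁻¹ ≡ 1874.
x ≡ 803⁻¹·1584 ≡ 1874·1584 ≡ 358 (mod 2599).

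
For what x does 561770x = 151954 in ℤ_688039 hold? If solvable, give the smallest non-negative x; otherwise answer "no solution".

First find gcd(561770, 688039):
688039 = 1·561770 + 126269
561770 = 4·126269 + 56694
126269 = 2·56694 + 12881
56694 = 4·12881 + 5170
12881 = 2·5170 + 2541
5170 = 2·2541 + 88
2541 = 28·88 + 77
88 = 1·77 + 11
77 = 7·11 + 0
gcd = 11 and 11 | 151954, so solutions exist. Divide through by 11: 51070x ≡ 13814 (mod 62549).
Now find 51070⁻¹ mod 62549:
62549 = 1*51070 + 11479
51070 = 4*11479 + 5154
11479 = 2*5154 + 1171
5154 = 4*1171 + 470
1171 = 2*470 + 231
470 = 2*231 + 8
231 = 28*8 + 7
8 = 1*7 + 1
7 = 7*1 + 0
Back-substitute:
1 = 8 − 7
1 = −231 + 29·8
1 = 29·470 − 59·231
1 = −59·1171 + 147·470
1 = 147·5154 − 647·1171
1 = −647·11479 + 1441·5154
1 = 1441·51070 − 6411·11479
1 = −6411·62549 + 7852·51070
So 51070⁻¹ ≡ 7852 (mod 62549).
Then x ≡ 7852·13814 ≡ 7562 (mod 62549); the smallest non-negative solution is x = 7562.

7562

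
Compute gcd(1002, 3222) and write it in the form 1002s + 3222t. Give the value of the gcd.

6

Euclidean algorithm:
3222 = 3×1002 + 216
1002 = 4×216 + 138
216 = 1×138 + 78
138 = 1×78 + 60
78 = 1×60 + 18
60 = 3×18 + 6
18 = 3×6 + 0
gcd(1002, 3222) = 6.
Express as a combination:
6 = 60 − 3·18
6 = −3·78 + 4·60
6 = 4·138 − 7·78
6 = −7·216 + 11·138
6 = 11·1002 − 51·216
6 = −51·3222 + 164·1002
So 6 = (-51)·3222 + (164)·1002.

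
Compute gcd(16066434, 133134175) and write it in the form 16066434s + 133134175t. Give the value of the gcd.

1

Euclidean algorithm:
133134175 = 8×16066434 + 4602703
16066434 = 3×4602703 + 2258325
4602703 = 2×2258325 + 86053
2258325 = 26×86053 + 20947
86053 = 4×20947 + 2265
20947 = 9×2265 + 562
2265 = 4×562 + 17
562 = 33×17 + 1
17 = 17×1 + 0
gcd(16066434, 133134175) = 1.
Express as a combination:
1 = 562 − 33·17
1 = −33·2265 + 133·562
1 = 133·20947 − 1230·2265
1 = −1230·86053 + 5053·20947
1 = 5053·2258325 − 132608·86053
1 = −132608·4602703 + 270269·2258325
1 = 270269·16066434 − 943415·4602703
1 = −943415·133134175 + 7817589·16066434
So 1 = (-943415)·133134175 + (7817589)·16066434.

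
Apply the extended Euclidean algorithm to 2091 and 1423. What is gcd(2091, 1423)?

1

Repeated division:
2091 = 1·1423 + 668
1423 = 2·668 + 87
668 = 7·87 + 59
87 = 1·59 + 28
59 = 2·28 + 3
28 = 9·3 + 1
3 = 3·1 + 0
gcd(2091, 1423) = 1.
Back-substituting:
1 = 28 − 9·3
1 = −9·59 + 19·28
1 = 19·87 − 28·59
1 = −28·668 + 215·87
1 = 215·1423 − 458·668
1 = −458·2091 + 673·1423
So 1 = (-458)·2091 + (673)·1423.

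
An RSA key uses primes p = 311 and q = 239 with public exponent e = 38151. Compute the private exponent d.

φ(n) = (p−1)(q−1) = 310·238 = 73780.
Need d with 38151·d ≡ 1 (mod 73780). Apply the extended Euclidean algorithm:
73780 = 1·38151 + 35629
38151 = 1·35629 + 2522
35629 = 14·2522 + 321
2522 = 7·321 + 275
321 = 1·275 + 46
275 = 5·46 + 45
46 = 1·45 + 1
45 = 45·1 + 0
Back-substitute:
1 = 46 − 45
1 = −275 + 6·46
1 = 6·321 − 7·275
1 = −7·2522 + 55·321
1 = 55·35629 − 777·2522
1 = −777·38151 + 832·35629
1 = 832·73780 − 1609·38151
So 38151·(-1609) ≡ 1 (mod 73780), hence d ≡ -1609 ≡ 72171 (mod 73780).

72171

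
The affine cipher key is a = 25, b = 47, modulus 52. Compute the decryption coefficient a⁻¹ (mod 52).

Extended Euclidean algorithm:
52 = 2*25 + 2
25 = 12*2 + 1
2 = 2*1 + 0
The gcd is 1. Working backward:
1 = 25 − 12·2
1 = −12·52 + 25·25
So 25·25 ≡ 1 (mod 52).

25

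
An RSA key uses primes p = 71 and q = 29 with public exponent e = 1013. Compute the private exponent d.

φ(n) = (p−1)(q−1) = 70·28 = 1960.
Need d with 1013·d ≡ 1 (mod 1960). Apply the extended Euclidean algorithm:
1960 = 1×1013 + 947
1013 = 1×947 + 66
947 = 14×66 + 23
66 = 2×23 + 20
23 = 1×20 + 3
20 = 6×3 + 2
3 = 1×2 + 1
2 = 2×1 + 0
Back-substitute:
1 = 3 − 2
1 = −20 + 7·3
1 = 7·23 − 8·20
1 = −8·66 + 23·23
1 = 23·947 − 330·66
1 = −330·1013 + 353·947
1 = 353·1960 − 683·1013
So 1013·(-683) ≡ 1 (mod 1960), hence d ≡ -683 ≡ 1277 (mod 1960).

1277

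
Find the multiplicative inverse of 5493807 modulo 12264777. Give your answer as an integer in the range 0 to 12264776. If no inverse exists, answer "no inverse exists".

no inverse exists

Euclidean algorithm on 12264777, 5493807:
12264777 = 2*5493807 + 1277163
5493807 = 4*1277163 + 385155
1277163 = 3*385155 + 121698
385155 = 3*121698 + 20061
121698 = 6*20061 + 1332
20061 = 15*1332 + 81
1332 = 16*81 + 36
81 = 2*36 + 9
36 = 4*9 + 0
gcd(5493807, 12264777) = 9 ≠ 1, so 5493807 has no multiplicative inverse modulo 12264777.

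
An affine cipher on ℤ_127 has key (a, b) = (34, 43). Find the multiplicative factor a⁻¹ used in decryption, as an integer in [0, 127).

Apply the Euclidean algorithm to 127 and 34:
127 = 3*34 + 25
34 = 1*25 + 9
25 = 2*9 + 7
9 = 1*7 + 2
7 = 3*2 + 1
2 = 2*1 + 0
The gcd is 1. Working backward:
1 = 7 − 3·2
1 = −3·9 + 4·7
1 = 4·25 − 11·9
1 = −11·34 + 15·25
1 = 15·127 − 56·34
Thus 34·(-56) ≡ 1 (mod 127); reducing, -56 mod 127 = 71.

71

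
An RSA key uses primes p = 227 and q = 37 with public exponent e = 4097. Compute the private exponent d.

6593

φ(n) = (p−1)(q−1) = 226·36 = 8136.
Need d with 4097·d ≡ 1 (mod 8136). Apply the extended Euclidean algorithm:
8136 = 1·4097 + 4039
4097 = 1·4039 + 58
4039 = 69·58 + 37
58 = 1·37 + 21
37 = 1·21 + 16
21 = 1·16 + 5
16 = 3·5 + 1
5 = 5·1 + 0
Back-substitute:
1 = 16 − 3·5
1 = −3·21 + 4·16
1 = 4·37 − 7·21
1 = −7·58 + 11·37
1 = 11·4039 − 766·58
1 = −766·4097 + 777·4039
1 = 777·8136 − 1543·4097
So 4097·(-1543) ≡ 1 (mod 8136), hence d ≡ -1543 ≡ 6593 (mod 8136).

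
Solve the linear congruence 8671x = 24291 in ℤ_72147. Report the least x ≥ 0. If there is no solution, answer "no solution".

First find gcd(8671, 72147):
72147 = 8·8671 + 2779
8671 = 3·2779 + 334
2779 = 8·334 + 107
334 = 3·107 + 13
107 = 8·13 + 3
13 = 4·3 + 1
3 = 3·1 + 0
gcd = 1, so a unique solution mod 72147 exists.
Back-substitute for the Bézout coefficients:
1 = 13 − 4·3
1 = −4·107 + 33·13
1 = 33·334 − 103·107
1 = −103·2779 + 857·334
1 = 857·8671 − 2674·2779
1 = −2674·72147 + 22249·8671
So 8671·(22249) ≡ 1 (mod 72147), giving 8671⁻¹ ≡ 22249.
x ≡ 8671⁻¹·24291 ≡ 22249·24291 ≡ 69429 (mod 72147).

69429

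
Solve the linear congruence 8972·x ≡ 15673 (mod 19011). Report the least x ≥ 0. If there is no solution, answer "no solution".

10073

First find gcd(8972, 19011):
19011 = 2·8972 + 1067
8972 = 8·1067 + 436
1067 = 2·436 + 195
436 = 2·195 + 46
195 = 4·46 + 11
46 = 4·11 + 2
11 = 5·2 + 1
2 = 2·1 + 0
gcd = 1, so a unique solution mod 19011 exists.
Back-substitute for the Bézout coefficients:
1 = 11 − 5·2
1 = −5·46 + 21·11
1 = 21·195 − 89·46
1 = −89·436 + 199·195
1 = 199·1067 − 487·436
1 = −487·8972 + 4095·1067
1 = 4095·19011 − 8677·8972
So 8972·(-8677) ≡ 1 (mod 19011), giving 8972⁻¹ ≡ 10334.
x ≡ 8972⁻¹·15673 ≡ 10334·15673 ≡ 10073 (mod 19011).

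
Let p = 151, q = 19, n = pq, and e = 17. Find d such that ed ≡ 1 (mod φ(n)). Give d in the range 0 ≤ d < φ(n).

953

φ(n) = (p−1)(q−1) = 150·18 = 2700.
Need d with 17·d ≡ 1 (mod 2700). Apply the extended Euclidean algorithm:
2700 = 158×17 + 14
17 = 1×14 + 3
14 = 4×3 + 2
3 = 1×2 + 1
2 = 2×1 + 0
Back-substitute:
1 = 3 − 2
1 = −14 + 5·3
1 = 5·17 − 6·14
1 = −6·2700 + 953·17
So 17·953 ≡ 1 (mod 2700), hence d = 953.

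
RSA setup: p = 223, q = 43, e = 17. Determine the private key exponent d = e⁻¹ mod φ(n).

φ(n) = (p−1)(q−1) = 222·42 = 9324.
Need d with 17·d ≡ 1 (mod 9324). Apply the extended Euclidean algorithm:
9324 = 548×17 + 8
17 = 2×8 + 1
8 = 8×1 + 0
Back-substitute:
1 = 17 − 2·8
1 = −2·9324 + 1097·17
So 17·1097 ≡ 1 (mod 9324), hence d = 1097.

1097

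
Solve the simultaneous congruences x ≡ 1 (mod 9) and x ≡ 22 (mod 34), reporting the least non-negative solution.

Write x = 1 + 9·k. Then 9·k ≡ 22 − 1 ≡ 21 (mod 34).
Need 9⁻¹ mod 34. Extended Euclid on (34, 9):
34 = 3×9 + 7
9 = 1×7 + 2
7 = 3×2 + 1
2 = 2×1 + 0
Back-substitute:
1 = 7 − 3·2
1 = −3·9 + 4·7
1 = 4·34 − 15·9
9⁻¹ ≡ 19 (mod 34), so k ≡ 19·21 ≡ 25 (mod 34).
x = 1 + 9·25 = 226.

226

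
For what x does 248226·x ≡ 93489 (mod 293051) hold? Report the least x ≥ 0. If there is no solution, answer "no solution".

First find gcd(248226, 293051):
293051 = 1*248226 + 44825
248226 = 5*44825 + 24101
44825 = 1*24101 + 20724
24101 = 1*20724 + 3377
20724 = 6*3377 + 462
3377 = 7*462 + 143
462 = 3*143 + 33
143 = 4*33 + 11
33 = 3*11 + 0
gcd = 11 and 11 | 93489, so solutions exist. Divide through by 11: 22566x ≡ 8499 (mod 26641).
Now find 22566⁻¹ mod 26641:
26641 = 1·22566 + 4075
22566 = 5·4075 + 2191
4075 = 1·2191 + 1884
2191 = 1·1884 + 307
1884 = 6·307 + 42
307 = 7·42 + 13
42 = 3·13 + 3
13 = 4·3 + 1
3 = 3·1 + 0
Back-substitute:
1 = 13 − 4·3
1 = −4·42 + 13·13
1 = 13·307 − 95·42
1 = −95·1884 + 583·307
1 = 583·2191 − 678·1884
1 = −678·4075 + 1261·2191
1 = 1261·22566 − 6983·4075
1 = −6983·26641 + 8244·22566
So 22566⁻¹ ≡ 8244 (mod 26641).
Then x ≡ 8244·8499 ≡ 26567 (mod 26641); the smallest non-negative solution is x = 26567.

26567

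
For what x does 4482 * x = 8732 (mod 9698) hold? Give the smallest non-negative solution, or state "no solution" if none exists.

First find gcd(4482, 9698):
9698 = 2·4482 + 734
4482 = 6·734 + 78
734 = 9·78 + 32
78 = 2·32 + 14
32 = 2·14 + 4
14 = 3·4 + 2
4 = 2·2 + 0
gcd = 2 and 2 | 8732, so solutions exist. Divide through by 2: 2241x ≡ 4366 (mod 4849).
Now find 2241⁻¹ mod 4849:
4849 = 2×2241 + 367
2241 = 6×367 + 39
367 = 9×39 + 16
39 = 2×16 + 7
16 = 2×7 + 2
7 = 3×2 + 1
2 = 2×1 + 0
Back-substitute:
1 = 7 − 3·2
1 = −3·16 + 7·7
1 = 7·39 − 17·16
1 = −17·367 + 160·39
1 = 160·2241 − 977·367
1 = −977·4849 + 2114·2241
So 2241⁻¹ ≡ 2114 (mod 4849).
Then x ≡ 2114·4366 ≡ 2077 (mod 4849); the smallest non-negative solution is x = 2077.

2077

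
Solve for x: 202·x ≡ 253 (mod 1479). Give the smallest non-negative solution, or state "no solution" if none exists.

1429

First find gcd(202, 1479):
1479 = 7*202 + 65
202 = 3*65 + 7
65 = 9*7 + 2
7 = 3*2 + 1
2 = 2*1 + 0
gcd = 1, so a unique solution mod 1479 exists.
Back-substitute for the Bézout coefficients:
1 = 7 − 3·2
1 = −3·65 + 28·7
1 = 28·202 − 87·65
1 = −87·1479 + 637·202
So 202·(637) ≡ 1 (mod 1479), giving 202⁻¹ ≡ 637.
x ≡ 202⁻¹·253 ≡ 637·253 ≡ 1429 (mod 1479).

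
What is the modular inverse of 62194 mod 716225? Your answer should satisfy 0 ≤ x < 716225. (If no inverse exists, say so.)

Extended Euclidean algorithm:
716225 = 11·62194 + 32091
62194 = 1·32091 + 30103
32091 = 1·30103 + 1988
30103 = 15·1988 + 283
1988 = 7·283 + 7
283 = 40·7 + 3
7 = 2·3 + 1
3 = 3·1 + 0
The gcd is 1. Working backward:
1 = 7 − 2·3
1 = −2·283 + 81·7
1 = 81·1988 − 569·283
1 = −569·30103 + 8616·1988
1 = 8616·32091 − 9185·30103
1 = −9185·62194 + 17801·32091
1 = 17801·716225 − 204996·62194
So 62194·(-204996) ≡ 1 (mod 716225), and -204996 ≡ 511229 (mod 716225).

511229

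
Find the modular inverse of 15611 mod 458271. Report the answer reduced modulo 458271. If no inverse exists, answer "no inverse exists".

393806

Apply the Euclidean algorithm to 458271 and 15611:
458271 = 29*15611 + 5552
15611 = 2*5552 + 4507
5552 = 1*4507 + 1045
4507 = 4*1045 + 327
1045 = 3*327 + 64
327 = 5*64 + 7
64 = 9*7 + 1
7 = 7*1 + 0
gcd = 1, so the inverse exists. Back-substitute:
1 = 64 − 9·7
1 = −9·327 + 46·64
1 = 46·1045 − 147·327
1 = −147·4507 + 634·1045
1 = 634·5552 − 781·4507
1 = −781·15611 + 2196·5552
1 = 2196·458271 − 64465·15611
Thus 15611·(-64465) ≡ 1 (mod 458271); reducing, -64465 mod 458271 = 393806.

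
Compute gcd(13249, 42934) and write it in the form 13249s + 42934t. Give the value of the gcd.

1

Apply Euclid's algorithm to 42934 and 13249:
42934 = 3*13249 + 3187
13249 = 4*3187 + 501
3187 = 6*501 + 181
501 = 2*181 + 139
181 = 1*139 + 42
139 = 3*42 + 13
42 = 3*13 + 3
13 = 4*3 + 1
3 = 3*1 + 0
gcd(13249, 42934) = 1.
Working backward:
1 = 13 − 4·3
1 = −4·42 + 13·13
1 = 13·139 − 43·42
1 = −43·181 + 56·139
1 = 56·501 − 155·181
1 = −155·3187 + 986·501
1 = 986·13249 − 4099·3187
1 = −4099·42934 + 13283·13249
So 1 = (-4099)·42934 + (13283)·13249.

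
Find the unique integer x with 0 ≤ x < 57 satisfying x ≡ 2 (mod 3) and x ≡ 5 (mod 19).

5

Write x = 2 + 3·k. Then 3·k ≡ 5 − 2 ≡ 3 (mod 19).
Need 3⁻¹ mod 19. Extended Euclid on (19, 3):
19 = 6*3 + 1
3 = 3*1 + 0
Back-substitute:
1 = 19 − 6·3
3⁻¹ ≡ 13 (mod 19), so k ≡ 13·3 ≡ 1 (mod 19).
x = 2 + 3·1 = 5.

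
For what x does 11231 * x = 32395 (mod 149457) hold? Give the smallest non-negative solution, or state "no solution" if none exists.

First find gcd(11231, 149457):
149457 = 13×11231 + 3454
11231 = 3×3454 + 869
3454 = 3×869 + 847
869 = 1×847 + 22
847 = 38×22 + 11
22 = 2×11 + 0
gcd = 11 and 11 | 32395, so solutions exist. Divide through by 11: 1021x ≡ 2945 (mod 13587).
Now find 1021⁻¹ mod 13587:
13587 = 13×1021 + 314
1021 = 3×314 + 79
314 = 3×79 + 77
79 = 1×77 + 2
77 = 38×2 + 1
2 = 2×1 + 0
Back-substitute:
1 = 77 − 38·2
1 = −38·79 + 39·77
1 = 39·314 − 155·79
1 = −155·1021 + 504·314
1 = 504·13587 − 6707·1021
So 1021·(-6707) ≡ 1 (mod 13587), i.e. 1021⁻¹ ≡ 6880.
Then x ≡ 6880·2945 ≡ 3383 (mod 13587); the smallest non-negative solution is x = 3383.

3383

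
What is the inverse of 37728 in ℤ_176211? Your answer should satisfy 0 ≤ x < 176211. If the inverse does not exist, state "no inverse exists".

no inverse exists

Compute gcd(37728, 176211):
176211 = 4·37728 + 25299
37728 = 1·25299 + 12429
25299 = 2·12429 + 441
12429 = 28·441 + 81
441 = 5·81 + 36
81 = 2·36 + 9
36 = 4·9 + 0
Since gcd = 9 > 1, 37728 is not a unit mod 176211.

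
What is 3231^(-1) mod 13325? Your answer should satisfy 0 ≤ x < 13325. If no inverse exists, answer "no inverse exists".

9271

Extended Euclidean algorithm:
13325 = 4×3231 + 401
3231 = 8×401 + 23
401 = 17×23 + 10
23 = 2×10 + 3
10 = 3×3 + 1
3 = 3×1 + 0
The gcd is 1. Working backward:
1 = 10 − 3·3
1 = −3·23 + 7·10
1 = 7·401 − 122·23
1 = −122·3231 + 983·401
1 = 983·13325 − 4054·3231
Hence 3231⁻¹ ≡ -4054 ≡ 9271 (mod 13325).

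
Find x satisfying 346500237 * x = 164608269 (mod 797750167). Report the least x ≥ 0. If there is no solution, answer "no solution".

First find gcd(346500237, 797750167):
797750167 = 2×346500237 + 104749693
346500237 = 3×104749693 + 32251158
104749693 = 3×32251158 + 7996219
32251158 = 4×7996219 + 266282
7996219 = 30×266282 + 7759
266282 = 34×7759 + 2476
7759 = 3×2476 + 331
2476 = 7×331 + 159
331 = 2×159 + 13
159 = 12×13 + 3
13 = 4×3 + 1
3 = 3×1 + 0
gcd = 1, so a unique solution mod 797750167 exists.
Back-substitute for the Bézout coefficients:
1 = 13 − 4·3
1 = −4·159 + 49·13
1 = 49·331 − 102·159
1 = −102·2476 + 763·331
1 = 763·7759 − 2391·2476
1 = −2391·266282 + 82057·7759
1 = 82057·7996219 − 2464101·266282
1 = −2464101·32251158 + 9938461·7996219
1 = 9938461·104749693 − 32279484·32251158
1 = −32279484·346500237 + 106776913·104749693
1 = 106776913·797750167 − 245833310·346500237
So 346500237·(-245833310) ≡ 1 (mod 797750167), giving 346500237⁻¹ ≡ 551916857.
x ≡ 346500237⁻¹·164608269 ≡ 551916857·164608269 ≡ 699501410 (mod 797750167).

699501410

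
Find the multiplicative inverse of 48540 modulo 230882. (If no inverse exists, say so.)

Euclidean algorithm on 230882, 48540:
230882 = 4*48540 + 36722
48540 = 1*36722 + 11818
36722 = 3*11818 + 1268
11818 = 9*1268 + 406
1268 = 3*406 + 50
406 = 8*50 + 6
50 = 8*6 + 2
6 = 3*2 + 0
The gcd is 2, not 1, hence no inverse exists.

no inverse exists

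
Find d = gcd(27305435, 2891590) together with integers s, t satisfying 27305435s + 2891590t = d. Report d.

Apply Euclid's algorithm to 27305435 and 2891590:
27305435 = 9×2891590 + 1281125
2891590 = 2×1281125 + 329340
1281125 = 3×329340 + 293105
329340 = 1×293105 + 36235
293105 = 8×36235 + 3225
36235 = 11×3225 + 760
3225 = 4×760 + 185
760 = 4×185 + 20
185 = 9×20 + 5
20 = 4×5 + 0
gcd(27305435, 2891590) = 5.
Express as a combination:
5 = 185 − 9·20
5 = −9·760 + 37·185
5 = 37·3225 − 157·760
5 = −157·36235 + 1764·3225
5 = 1764·293105 − 14269·36235
5 = −14269·329340 + 16033·293105
5 = 16033·1281125 − 62368·329340
5 = −62368·2891590 + 140769·1281125
5 = 140769·27305435 − 1329289·2891590
So 5 = (140769)·27305435 + (-1329289)·2891590.

5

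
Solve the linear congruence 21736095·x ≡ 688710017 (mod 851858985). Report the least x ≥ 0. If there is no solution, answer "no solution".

gcd(21736095, 851858985):
851858985 = 39×21736095 + 4151280
21736095 = 5×4151280 + 979695
4151280 = 4×979695 + 232500
979695 = 4×232500 + 49695
232500 = 4×49695 + 33720
49695 = 1×33720 + 15975
33720 = 2×15975 + 1770
15975 = 9×1770 + 45
1770 = 39×45 + 15
45 = 3×15 + 0
gcd = 15, but 15 ∤ 688710017, so the congruence has no solution.

no solution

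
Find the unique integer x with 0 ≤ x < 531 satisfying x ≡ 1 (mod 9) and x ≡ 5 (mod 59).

Write x = 1 + 9·k. Then 9·k ≡ 5 − 1 ≡ 4 (mod 59).
Need 9⁻¹ mod 59. Extended Euclid on (59, 9):
59 = 6*9 + 5
9 = 1*5 + 4
5 = 1*4 + 1
4 = 4*1 + 0
Back-substitute:
1 = 5 − 4
1 = −9 + 2·5
1 = 2·59 − 13·9
9⁻¹ ≡ 46 (mod 59), so k ≡ 46·4 ≡ 7 (mod 59).
x = 1 + 9·7 = 64.

64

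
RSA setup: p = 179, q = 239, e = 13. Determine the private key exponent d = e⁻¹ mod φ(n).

φ(n) = (p−1)(q−1) = 178·238 = 42364.
Need d with 13·d ≡ 1 (mod 42364). Apply the extended Euclidean algorithm:
42364 = 3258*13 + 10
13 = 1*10 + 3
10 = 3*3 + 1
3 = 3*1 + 0
Back-substitute:
1 = 10 − 3·3
1 = −3·13 + 4·10
1 = 4·42364 − 13035·13
So 13·(-13035) ≡ 1 (mod 42364), hence d ≡ -13035 ≡ 29329 (mod 42364).

29329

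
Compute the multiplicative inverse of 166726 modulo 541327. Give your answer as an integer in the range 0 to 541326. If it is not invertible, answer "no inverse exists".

483128

Apply the Euclidean algorithm to 541327 and 166726:
541327 = 3×166726 + 41149
166726 = 4×41149 + 2130
41149 = 19×2130 + 679
2130 = 3×679 + 93
679 = 7×93 + 28
93 = 3×28 + 9
28 = 3×9 + 1
9 = 9×1 + 0
The gcd is 1. Working backward:
1 = 28 − 3·9
1 = −3·93 + 10·28
1 = 10·679 − 73·93
1 = −73·2130 + 229·679
1 = 229·41149 − 4424·2130
1 = −4424·166726 + 17925·41149
1 = 17925·541327 − 58199·166726
Thus 166726·(-58199) ≡ 1 (mod 541327); reducing, -58199 mod 541327 = 483128.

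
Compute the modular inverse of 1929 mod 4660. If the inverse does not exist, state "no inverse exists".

889

Extended Euclidean algorithm:
4660 = 2·1929 + 802
1929 = 2·802 + 325
802 = 2·325 + 152
325 = 2·152 + 21
152 = 7·21 + 5
21 = 4·5 + 1
5 = 5·1 + 0
The gcd is 1. Working backward:
1 = 21 − 4·5
1 = −4·152 + 29·21
1 = 29·325 − 62·152
1 = −62·802 + 153·325
1 = 153·1929 − 368·802
1 = −368·4660 + 889·1929
So 1929·889 ≡ 1 (mod 4660).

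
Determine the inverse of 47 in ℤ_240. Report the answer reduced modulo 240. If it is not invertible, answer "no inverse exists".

143

Run Euclid on (240, 47):
240 = 5×47 + 5
47 = 9×5 + 2
5 = 2×2 + 1
2 = 2×1 + 0
The gcd is 1. Working backward:
1 = 5 − 2·2
1 = −2·47 + 19·5
1 = 19·240 − 97·47
Hence 47⁻¹ ≡ -97 ≡ 143 (mod 240).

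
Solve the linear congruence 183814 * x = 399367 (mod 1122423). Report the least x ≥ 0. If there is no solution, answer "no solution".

761659

First find gcd(183814, 1122423):
1122423 = 6*183814 + 19539
183814 = 9*19539 + 7963
19539 = 2*7963 + 3613
7963 = 2*3613 + 737
3613 = 4*737 + 665
737 = 1*665 + 72
665 = 9*72 + 17
72 = 4*17 + 4
17 = 4*4 + 1
4 = 4*1 + 0
gcd = 1, so a unique solution mod 1122423 exists.
Back-substitute for the Bézout coefficients:
1 = 17 − 4·4
1 = −4·72 + 17·17
1 = 17·665 − 157·72
1 = −157·737 + 174·665
1 = 174·3613 − 853·737
1 = −853·7963 + 1880·3613
1 = 1880·19539 − 4613·7963
1 = −4613·183814 + 43397·19539
1 = 43397·1122423 − 264995·183814
So 183814·(-264995) ≡ 1 (mod 1122423), giving 183814⁻¹ ≡ 857428.
x ≡ 183814⁻¹·399367 ≡ 857428·399367 ≡ 761659 (mod 1122423).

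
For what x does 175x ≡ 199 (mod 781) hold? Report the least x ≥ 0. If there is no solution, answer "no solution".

First find gcd(175, 781):
781 = 4*175 + 81
175 = 2*81 + 13
81 = 6*13 + 3
13 = 4*3 + 1
3 = 3*1 + 0
gcd = 1, so a unique solution mod 781 exists.
Back-substitute for the Bézout coefficients:
1 = 13 − 4·3
1 = −4·81 + 25·13
1 = 25·175 − 54·81
1 = −54·781 + 241·175
So 175·(241) ≡ 1 (mod 781), giving 175⁻¹ ≡ 241.
x ≡ 175⁻¹·199 ≡ 241·199 ≡ 318 (mod 781).

318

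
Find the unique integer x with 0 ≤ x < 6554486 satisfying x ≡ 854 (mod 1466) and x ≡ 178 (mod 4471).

Write x = 854 + 1466·k. Then 1466·k ≡ 178 − 854 ≡ 3795 (mod 4471).
Need 1466⁻¹ mod 4471. Extended Euclid on (4471, 1466):
4471 = 3*1466 + 73
1466 = 20*73 + 6
73 = 12*6 + 1
6 = 6*1 + 0
Back-substitute:
1 = 73 − 12·6
1 = −12·1466 + 241·73
1 = 241·4471 − 735·1466
1466⁻¹ ≡ 3736 (mod 4471), so k ≡ 3736·3795 ≡ 579 (mod 4471).
x = 854 + 1466·579 = 849668.

849668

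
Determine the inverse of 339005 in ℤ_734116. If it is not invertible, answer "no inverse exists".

Extended Euclidean algorithm:
734116 = 2*339005 + 56106
339005 = 6*56106 + 2369
56106 = 23*2369 + 1619
2369 = 1*1619 + 750
1619 = 2*750 + 119
750 = 6*119 + 36
119 = 3*36 + 11
36 = 3*11 + 3
11 = 3*3 + 2
3 = 1*2 + 1
2 = 2*1 + 0
gcd = 1, so the inverse exists. Back-substitute:
1 = 3 − 2
1 = −11 + 4·3
1 = 4·36 − 13·11
1 = −13·119 + 43·36
1 = 43·750 − 271·119
1 = −271·1619 + 585·750
1 = 585·2369 − 856·1619
1 = −856·56106 + 20273·2369
1 = 20273·339005 − 122494·56106
1 = −122494·734116 + 265261·339005
So 339005·265261 ≡ 1 (mod 734116).

265261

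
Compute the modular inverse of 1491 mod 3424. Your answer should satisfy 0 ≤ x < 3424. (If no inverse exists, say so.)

Apply the Euclidean algorithm to 3424 and 1491:
3424 = 2*1491 + 442
1491 = 3*442 + 165
442 = 2*165 + 112
165 = 1*112 + 53
112 = 2*53 + 6
53 = 8*6 + 5
6 = 1*5 + 1
5 = 5*1 + 0
Since gcd(1491, 3424) = 1, back-substitute to write 1 as a combination:
1 = 6 − 5
1 = −53 + 9·6
1 = 9·112 − 19·53
1 = −19·165 + 28·112
1 = 28·442 − 75·165
1 = −75·1491 + 253·442
1 = 253·3424 − 581·1491
Hence 1491⁻¹ ≡ -581 ≡ 2843 (mod 3424).

2843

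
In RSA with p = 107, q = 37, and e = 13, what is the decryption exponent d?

φ(n) = (p−1)(q−1) = 106·36 = 3816.
Need d with 13·d ≡ 1 (mod 3816). Apply the extended Euclidean algorithm:
3816 = 293·13 + 7
13 = 1·7 + 6
7 = 1·6 + 1
6 = 6·1 + 0
Back-substitute:
1 = 7 − 6
1 = −13 + 2·7
1 = 2·3816 − 587·13
So 13·(-587) ≡ 1 (mod 3816), hence d ≡ -587 ≡ 3229 (mod 3816).

3229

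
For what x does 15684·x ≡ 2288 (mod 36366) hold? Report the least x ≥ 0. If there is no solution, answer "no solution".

gcd(15684, 36366):
36366 = 2×15684 + 4998
15684 = 3×4998 + 690
4998 = 7×690 + 168
690 = 4×168 + 18
168 = 9×18 + 6
18 = 3×6 + 0
gcd = 6, but 6 ∤ 2288, so the congruence has no solution.

no solution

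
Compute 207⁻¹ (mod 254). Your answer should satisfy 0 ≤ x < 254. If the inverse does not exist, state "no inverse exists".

27

Apply the Euclidean algorithm to 254 and 207:
254 = 1×207 + 47
207 = 4×47 + 19
47 = 2×19 + 9
19 = 2×9 + 1
9 = 9×1 + 0
gcd = 1, so the inverse exists. Back-substitute:
1 = 19 − 2·9
1 = −2·47 + 5·19
1 = 5·207 − 22·47
1 = −22·254 + 27·207
So 207·27 ≡ 1 (mod 254).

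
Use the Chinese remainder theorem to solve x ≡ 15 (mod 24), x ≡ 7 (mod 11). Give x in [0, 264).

183

Write x = 15 + 24·k. Then 24·k ≡ 7 − 15 ≡ 3 (mod 11).
Need 24⁻¹ mod 11. Extended Euclid on (11, 2):
11 = 5×2 + 1
2 = 2×1 + 0
Back-substitute:
1 = 11 − 5·2
24⁻¹ ≡ 6 (mod 11), so k ≡ 6·3 ≡ 7 (mod 11).
x = 15 + 24·7 = 183.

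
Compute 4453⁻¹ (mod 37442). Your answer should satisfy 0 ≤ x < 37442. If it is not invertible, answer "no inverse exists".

5087

Extended Euclidean algorithm:
37442 = 8·4453 + 1818
4453 = 2·1818 + 817
1818 = 2·817 + 184
817 = 4·184 + 81
184 = 2·81 + 22
81 = 3·22 + 15
22 = 1·15 + 7
15 = 2·7 + 1
7 = 7·1 + 0
gcd = 1, so the inverse exists. Back-substitute:
1 = 15 − 2·7
1 = −2·22 + 3·15
1 = 3·81 − 11·22
1 = −11·184 + 25·81
1 = 25·817 − 111·184
1 = −111·1818 + 247·817
1 = 247·4453 − 605·1818
1 = −605·37442 + 5087·4453
So 4453·5087 ≡ 1 (mod 37442).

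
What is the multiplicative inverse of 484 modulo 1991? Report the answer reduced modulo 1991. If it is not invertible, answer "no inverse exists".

no inverse exists

Euclidean algorithm on 1991, 484:
1991 = 4×484 + 55
484 = 8×55 + 44
55 = 1×44 + 11
44 = 4×11 + 0
gcd(484, 1991) = 11 ≠ 1, so 484 has no multiplicative inverse modulo 1991.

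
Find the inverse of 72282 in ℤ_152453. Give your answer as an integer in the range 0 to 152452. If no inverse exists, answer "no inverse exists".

no inverse exists

Euclidean algorithm on 152453, 72282:
152453 = 2×72282 + 7889
72282 = 9×7889 + 1281
7889 = 6×1281 + 203
1281 = 6×203 + 63
203 = 3×63 + 14
63 = 4×14 + 7
14 = 2×7 + 0
Since gcd = 7 > 1, 72282 is not a unit mod 152453.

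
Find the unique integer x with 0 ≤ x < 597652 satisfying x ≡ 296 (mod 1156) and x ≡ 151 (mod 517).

23416

Write x = 296 + 1156·k. Then 1156·k ≡ 151 − 296 ≡ 372 (mod 517).
Need 1156⁻¹ mod 517. Extended Euclid on (517, 122):
517 = 4*122 + 29
122 = 4*29 + 6
29 = 4*6 + 5
6 = 1*5 + 1
5 = 5*1 + 0
Back-substitute:
1 = 6 − 5
1 = −29 + 5·6
1 = 5·122 − 21·29
1 = −21·517 + 89·122
1156⁻¹ ≡ 89 (mod 517), so k ≡ 89·372 ≡ 20 (mod 517).
x = 296 + 1156·20 = 23416.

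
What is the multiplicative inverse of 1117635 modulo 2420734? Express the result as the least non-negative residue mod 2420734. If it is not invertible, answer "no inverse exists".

2078907

Apply the Euclidean algorithm to 2420734 and 1117635:
2420734 = 2×1117635 + 185464
1117635 = 6×185464 + 4851
185464 = 38×4851 + 1126
4851 = 4×1126 + 347
1126 = 3×347 + 85
347 = 4×85 + 7
85 = 12×7 + 1
7 = 7×1 + 0
The gcd is 1. Working backward:
1 = 85 − 12·7
1 = −12·347 + 49·85
1 = 49·1126 − 159·347
1 = −159·4851 + 685·1126
1 = 685·185464 − 26189·4851
1 = −26189·1117635 + 157819·185464
1 = 157819·2420734 − 341827·1117635
Hence 1117635⁻¹ ≡ -341827 ≡ 2078907 (mod 2420734).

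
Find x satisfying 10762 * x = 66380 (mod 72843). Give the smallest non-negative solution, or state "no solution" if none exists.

6152

First find gcd(10762, 72843):
72843 = 6·10762 + 8271
10762 = 1·8271 + 2491
8271 = 3·2491 + 798
2491 = 3·798 + 97
798 = 8·97 + 22
97 = 4·22 + 9
22 = 2·9 + 4
9 = 2·4 + 1
4 = 4·1 + 0
gcd = 1, so a unique solution mod 72843 exists.
Back-substitute for the Bézout coefficients:
1 = 9 − 2·4
1 = −2·22 + 5·9
1 = 5·97 − 22·22
1 = −22·798 + 181·97
1 = 181·2491 − 565·798
1 = −565·8271 + 1876·2491
1 = 1876·10762 − 2441·8271
1 = −2441·72843 + 16522·10762
So 10762·(16522) ≡ 1 (mod 72843), giving 10762⁻¹ ≡ 16522.
x ≡ 10762⁻¹·66380 ≡ 16522·66380 ≡ 6152 (mod 72843).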